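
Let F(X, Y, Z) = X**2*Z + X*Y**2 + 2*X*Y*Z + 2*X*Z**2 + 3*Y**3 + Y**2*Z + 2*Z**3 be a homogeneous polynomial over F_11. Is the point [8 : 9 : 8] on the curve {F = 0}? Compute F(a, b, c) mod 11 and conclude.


F(8,9,8) ≡ 1 (mod 11); P is NOT on the curve.

Evaluate F(8, 9, 8) term-by-term (mod 11).
  X**2*Z ↦ 1·64·1·8 = 512
  X*Y**2 ↦ 1·8·81·1 = 648
  2*X*Y*Z ↦ 2·8·9·8 = 1152
  2*X*Z**2 ↦ 2·8·1·64 = 1024
  3*Y**3 ↦ 3·1·729·1 = 2187
  Y**2*Z ↦ 1·1·81·8 = 648
  2*Z**3 ↦ 2·1·1·512 = 1024
Sum: F(8, 9, 8) = (512) + (648) + (1152) + (1024) + (2187) + (648) + (1024) = 7195.
Reducing mod 11: 7195 ≡ 1 (mod 11).
Since F(a, b, c) ≡ 1 ≠ 0 (mod 11), P does NOT lie on the curve.


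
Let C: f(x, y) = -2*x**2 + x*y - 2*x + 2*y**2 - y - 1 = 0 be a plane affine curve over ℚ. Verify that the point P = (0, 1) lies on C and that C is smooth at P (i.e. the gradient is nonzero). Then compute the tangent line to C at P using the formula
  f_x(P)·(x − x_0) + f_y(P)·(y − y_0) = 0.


Tangent line at P: -x + 3*y - 3 = 0.

Step 1: f(0, 1) = 0, so P lies on C.
Step 2: partial derivatives
  f_x(x, y) = -4*x + y - 2, f_y(x, y) = x + 4*y - 1.
  f_x(P) = -1, f_y(P) = 3 (gradient nonzero, so P is smooth).
Step 3: tangent line at P: -1·(x − 0) + 3·(y − 1) = 0.
Expanding: -x + 3*y - 3 = 0.


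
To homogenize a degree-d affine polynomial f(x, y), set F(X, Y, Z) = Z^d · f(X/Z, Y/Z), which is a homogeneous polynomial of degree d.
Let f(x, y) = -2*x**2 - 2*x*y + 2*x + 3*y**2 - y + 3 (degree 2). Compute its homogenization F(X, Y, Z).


F(X, Y, Z) = -2*X**2 - 2*X*Y + 2*X*Z + 3*Y**2 - Y*Z + 3*Z**2

deg(f) = 2.
Substitute x = X/Z, y = Y/Z into f, then multiply by Z^2.
  monomial -2·x^2·y^0 ↦ -2·X^2·Y^0·Z^0.
  monomial -2·x^1·y^1 ↦ -2·X^1·Y^1·Z^0.
  monomial 2·x^1·y^0 ↦ 2·X^1·Y^0·Z^1.
  monomial 3·x^0·y^2 ↦ 3·X^0·Y^2·Z^0.
  monomial -1·x^0·y^1 ↦ -1·X^0·Y^1·Z^1.
  monomial 3·x^0·y^0 ↦ 3·X^0·Y^0·Z^2.
Collecting: F(X, Y, Z) = -2*X**2 - 2*X*Y + 2*X*Z + 3*Y**2 - Y*Z + 3*Z**2.


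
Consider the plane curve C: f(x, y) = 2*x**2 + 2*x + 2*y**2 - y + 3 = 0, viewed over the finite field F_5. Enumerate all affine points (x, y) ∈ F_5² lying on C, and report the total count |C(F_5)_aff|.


Affine F_5-points: {(1, 4), (2, 0), (2, 3), (3, 4)}; count = 4.

For each of the 25 pairs (x, y) ∈ F_5², evaluate f(x, y) mod 5. Record the zeros.
  x = 0: [0↦3, 1↦4, 2↦4, 3↦3, 4↦1]  zeros at y ∈ ∅
  x = 1: [0↦2, 1↦3, 2↦3, 3↦2, 4↦0]  zeros at y ∈ {4}
  x = 2: [0↦0, 1↦1, 2↦1, 3↦0, 4↦3]  zeros at y ∈ {0, 3}
  x = 3: [0↦2, 1↦3, 2↦3, 3↦2, 4↦0]  zeros at y ∈ {4}
  x = 4: [0↦3, 1↦4, 2↦4, 3↦3, 4↦1]  zeros at y ∈ ∅
Collecting zeros: affine points = {(1, 4), (2, 0), (2, 3), (3, 4)}.
Total count |C(F_5)_aff| = 4.


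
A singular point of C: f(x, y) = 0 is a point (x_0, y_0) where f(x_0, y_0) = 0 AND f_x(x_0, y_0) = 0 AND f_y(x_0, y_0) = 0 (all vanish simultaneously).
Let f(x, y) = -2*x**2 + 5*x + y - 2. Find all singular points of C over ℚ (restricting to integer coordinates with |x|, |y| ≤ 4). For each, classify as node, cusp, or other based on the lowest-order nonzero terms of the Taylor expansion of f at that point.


No singular points in the scanned grid; C is smooth there.

Compute partial derivatives:
  f_x = 5 - 4*x.
  f_y = 1.
f_y = 1 is a nonzero constant, so f_y never vanishes: no point (x, y) can satisfy f = f_x = f_y = 0. In particular no (x, y) ∈ {−4, ..., 4}² is singular; the curve is smooth.


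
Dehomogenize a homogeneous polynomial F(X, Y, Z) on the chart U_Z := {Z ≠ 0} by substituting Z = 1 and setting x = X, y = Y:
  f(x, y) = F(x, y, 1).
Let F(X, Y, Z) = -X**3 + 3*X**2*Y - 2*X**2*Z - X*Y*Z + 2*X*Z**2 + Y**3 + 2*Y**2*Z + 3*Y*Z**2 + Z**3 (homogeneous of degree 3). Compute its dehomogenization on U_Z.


f(x, y) = -x**3 + 3*x**2*y - 2*x**2 - x*y + 2*x + y**3 + 2*y**2 + 3*y + 1

On U_Z we set Z = 1. Each monomial c·X^i·Y^j·Z^k in F becomes c·x^i·y^j·1^k = c·x^i·y^j.
Substituting Z = 1: F(X, Y, 1) = -x**3 + 3*x**2*y - 2*x**2 - x*y + 2*x + y**3 + 2*y**2 + 3*y + 1.
Note: deg(f) ≤ deg(F) = 3; strict inequality happens when F is divisible by Z (lost terms).


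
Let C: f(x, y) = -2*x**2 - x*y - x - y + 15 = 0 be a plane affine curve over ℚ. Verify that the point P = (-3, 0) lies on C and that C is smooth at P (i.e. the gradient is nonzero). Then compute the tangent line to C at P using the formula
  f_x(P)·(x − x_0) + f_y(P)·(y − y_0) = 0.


Tangent line at P: 11*x + 2*y + 33 = 0.

Step 1: f(-3, 0) = 0, so P lies on C.
Step 2: partial derivatives
  f_x(x, y) = -4*x - y - 1, f_y(x, y) = -x - 1.
  f_x(P) = 11, f_y(P) = 2 (gradient nonzero, so P is smooth).
Step 3: tangent line at P: 11·(x − -3) + 2·(y − 0) = 0.
Expanding: 11*x + 2*y + 33 = 0.


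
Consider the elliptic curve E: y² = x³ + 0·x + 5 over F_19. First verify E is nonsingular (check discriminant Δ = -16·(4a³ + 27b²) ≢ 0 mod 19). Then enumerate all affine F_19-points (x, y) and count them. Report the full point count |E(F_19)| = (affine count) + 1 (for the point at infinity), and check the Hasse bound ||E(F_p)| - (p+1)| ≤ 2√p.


Affine points = {(0, 9), (0, 10), (1, 5), (1, 14), (5, 4), (5, 15), (7, 5), (7, 14), (8, 2), (8, 17), (10, 6), (10, 13), (11, 5), (11, 14), (12, 2), (12, 17), (13, 6), (13, 13), (15, 6), (15, 13), (16, 4), (16, 15), (17, 4), (17, 15), (18, 2), (18, 17)}; affine count = 26; |E(F_19)| = 27.

Discriminant check: Δ ∝ 4a³ + 27b² = 4·0³ + 27·5² = 4·0 + 27·25 ≡ 10 (mod 19). Nonzero ⇒ E is nonsingular.
For each x ∈ F_19, compute rhs = x³ + 0·x + 5 mod 19, then count y ∈ F_19 with y² ≡ rhs.
  x = 0: rhs = 5, matching y values: 9, 10 (2 points).
  x = 1: rhs = 6, matching y values: 5, 14 (2 points).
  x = 2: rhs = 13, matching y values: none (0 points).
  x = 3: rhs = 13, matching y values: none (0 points).
  x = 4: rhs = 12, matching y values: none (0 points).
  x = 5: rhs = 16, matching y values: 4, 15 (2 points).
  x = 6: rhs = 12, matching y values: none (0 points).
  x = 7: rhs = 6, matching y values: 5, 14 (2 points).
  x = 8: rhs = 4, matching y values: 2, 17 (2 points).
  x = 9: rhs = 12, matching y values: none (0 points).
  x = 10: rhs = 17, matching y values: 6, 13 (2 points).
  x = 11: rhs = 6, matching y values: 5, 14 (2 points).
  x = 12: rhs = 4, matching y values: 2, 17 (2 points).
  x = 13: rhs = 17, matching y values: 6, 13 (2 points).
  x = 14: rhs = 13, matching y values: none (0 points).
  x = 15: rhs = 17, matching y values: 6, 13 (2 points).
  x = 16: rhs = 16, matching y values: 4, 15 (2 points).
  x = 17: rhs = 16, matching y values: 4, 15 (2 points).
  x = 18: rhs = 4, matching y values: 2, 17 (2 points).
Total affine count: 26.
Full point count |E(F_19)| = 26 + 1 = 27.
Hasse bound: |27 − (19+1)| = |7| = 7 ≤ 2√19 ≈ 8.7178 ✓.


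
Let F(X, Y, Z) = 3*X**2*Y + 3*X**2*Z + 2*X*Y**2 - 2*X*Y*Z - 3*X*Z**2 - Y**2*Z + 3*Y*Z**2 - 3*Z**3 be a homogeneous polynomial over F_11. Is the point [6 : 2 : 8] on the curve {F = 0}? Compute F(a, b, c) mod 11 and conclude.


F(6,2,8) ≡ 8 (mod 11); P is NOT on the curve.

Evaluate F(6, 2, 8) term-by-term (mod 11).
  3*X**2*Y ↦ 3·36·2·1 = 216
  3*X**2*Z ↦ 3·36·1·8 = 864
  2*X*Y**2 ↦ 2·6·4·1 = 48
  -2*X*Y*Z ↦ -2·6·2·8 = -192
  -3*X*Z**2 ↦ -3·6·1·64 = -1152
  -Y**2*Z ↦ -1·1·4·8 = -32
  3*Y*Z**2 ↦ 3·1·2·64 = 384
  -3*Z**3 ↦ -3·1·1·512 = -1536
Sum: F(6, 2, 8) = (216) + (864) + (48) + (-192) + (-1152) + (-32) + (384) + (-1536) = -1400.
Reducing mod 11: -1400 ≡ 8 (mod 11).
Since F(a, b, c) ≡ 8 ≠ 0 (mod 11), P does NOT lie on the curve.


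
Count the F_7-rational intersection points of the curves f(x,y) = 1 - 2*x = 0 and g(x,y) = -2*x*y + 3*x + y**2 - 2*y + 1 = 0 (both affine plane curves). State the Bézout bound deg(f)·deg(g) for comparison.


Common zeros: ∅; count = 0; Bézout bound = 2.

deg(f) = 1, deg(g) = 2, so Bézout bound = 2.
Scan x ∈ F_7. For each x, list the y ∈ F_7 with f(x, y) ≡ 0 and those with g(x, y) ≡ 0 (mod 7); the common zeros in that column are the intersection.
  x = 0: f ≡ 0 at y ∈ ∅; g ≡ 0 at y ∈ {1}; common: ∅.
  x = 1: f ≡ 0 at y ∈ ∅; g ≡ 0 at y ∈ {2}; common: ∅.
  x = 2: f ≡ 0 at y ∈ ∅; g ≡ 0 at y ∈ {0, 6}; common: ∅.
  x = 3: f ≡ 0 at y ∈ ∅; g ≡ 0 at y ∈ ∅; common: ∅.
  x = 4: f ≡ 0 at y ∈ {0, 1, 2, 3, 4, 5, 6}; g ≡ 0 at y ∈ ∅; common: ∅.
  x = 5: f ≡ 0 at y ∈ ∅; g ≡ 0 at y ∈ ∅; common: ∅.
  x = 6: f ≡ 0 at y ∈ ∅; g ≡ 0 at y ∈ {3, 4}; common: ∅.
Collecting: common zeros = ∅, so the count is 0.
Comparison with the Bézout bound: 0 ≤ 2 = deg(f)·deg(g), as expected for curves with no common component (the affine F_7-count falls short of the bound because intersections may lie at infinity, over extension fields, or carry multiplicity).


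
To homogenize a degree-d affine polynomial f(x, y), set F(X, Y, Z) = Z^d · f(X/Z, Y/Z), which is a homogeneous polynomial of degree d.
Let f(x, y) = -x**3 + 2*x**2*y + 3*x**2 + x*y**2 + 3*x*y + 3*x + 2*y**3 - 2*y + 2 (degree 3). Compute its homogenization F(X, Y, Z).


F(X, Y, Z) = -X**3 + 2*X**2*Y + 3*X**2*Z + X*Y**2 + 3*X*Y*Z + 3*X*Z**2 + 2*Y**3 - 2*Y*Z**2 + 2*Z**3

deg(f) = 3.
Substitute x = X/Z, y = Y/Z into f, then multiply by Z^3.
  monomial -1·x^3·y^0 ↦ -1·X^3·Y^0·Z^0.
  monomial 2·x^2·y^1 ↦ 2·X^2·Y^1·Z^0.
  monomial 3·x^2·y^0 ↦ 3·X^2·Y^0·Z^1.
  monomial 1·x^1·y^2 ↦ 1·X^1·Y^2·Z^0.
  monomial 3·x^1·y^1 ↦ 3·X^1·Y^1·Z^1.
  monomial 3·x^1·y^0 ↦ 3·X^1·Y^0·Z^2.
  monomial 2·x^0·y^3 ↦ 2·X^0·Y^3·Z^0.
  monomial -2·x^0·y^1 ↦ -2·X^0·Y^1·Z^2.
  monomial 2·x^0·y^0 ↦ 2·X^0·Y^0·Z^3.
Collecting: F(X, Y, Z) = -X**3 + 2*X**2*Y + 3*X**2*Z + X*Y**2 + 3*X*Y*Z + 3*X*Z**2 + 2*Y**3 - 2*Y*Z**2 + 2*Z**3.


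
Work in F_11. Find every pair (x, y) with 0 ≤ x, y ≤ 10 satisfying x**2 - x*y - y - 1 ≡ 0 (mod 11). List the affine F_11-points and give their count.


Affine F_11-points: {(0, 10), (1, 0), (2, 1), (3, 2), (4, 3), (5, 4), (6, 5), (7, 6), (8, 7), (9, 8), (10, 0), (10, 1), (10, 2), (10, 3), (10, 4), (10, 5), (10, 6), (10, 7), (10, 8), (10, 9), (10, 10)}; count = 21.

For each of the 121 pairs (x, y) ∈ F_11², evaluate f(x, y) mod 11. Record the zeros.
  x = 0: [0↦10, 1↦9, 2↦8, 3↦7, 4↦6, 5↦5, 6↦4, 7↦3, 8↦2, 9↦1, 10↦0]  zeros at y ∈ {10}
  x = 1: [0↦0, 1↦9, 2↦7, 3↦5, 4↦3, 5↦1, 6↦10, 7↦8, 8↦6, 9↦4, 10↦2]  zeros at y ∈ {0}
  x = 2: [0↦3, 1↦0, 2↦8, 3↦5, 4↦2, 5↦10, 6↦7, 7↦4, 8↦1, 9↦9, 10↦6]  zeros at y ∈ {1}
  x = 3: [0↦8, 1↦4, 2↦0, 3↦7, 4↦3, 5↦10, 6↦6, 7↦2, 8↦9, 9↦5, 10↦1]  zeros at y ∈ {2}
  x = 4: [0↦4, 1↦10, 2↦5, 3↦0, 4↦6, 5↦1, 6↦7, 7↦2, 8↦8, 9↦3, 10↦9]  zeros at y ∈ {3}
  x = 5: [0↦2, 1↦7, 2↦1, 3↦6, 4↦0, 5↦5, 6↦10, 7↦4, 8↦9, 9↦3, 10↦8]  zeros at y ∈ {4}
  x = 6: [0↦2, 1↦6, 2↦10, 3↦3, 4↦7, 5↦0, 6↦4, 7↦8, 8↦1, 9↦5, 10↦9]  zeros at y ∈ {5}
  x = 7: [0↦4, 1↦7, 2↦10, 3↦2, 4↦5, 5↦8, 6↦0, 7↦3, 8↦6, 9↦9, 10↦1]  zeros at y ∈ {6}
  x = 8: [0↦8, 1↦10, 2↦1, 3↦3, 4↦5, 5↦7, 6↦9, 7↦0, 8↦2, 9↦4, 10↦6]  zeros at y ∈ {7}
  x = 9: [0↦3, 1↦4, 2↦5, 3↦6, 4↦7, 5↦8, 6↦9, 7↦10, 8↦0, 9↦1, 10↦2]  zeros at y ∈ {8}
  x = 10: [0↦0, 1↦0, 2↦0, 3↦0, 4↦0, 5↦0, 6↦0, 7↦0, 8↦0, 9↦0, 10↦0]  zeros at y ∈ {0, 1, 2, 3, 4, 5, 6, 7, 8, 9, 10}
Collecting zeros: affine points = {(0, 10), (1, 0), (2, 1), (3, 2), (4, 3), (5, 4), (6, 5), (7, 6), (8, 7), (9, 8), (10, 0), (10, 1), (10, 2), (10, 3), (10, 4), (10, 5), (10, 6), (10, 7), (10, 8), (10, 9), (10, 10)}.
Total count |C(F_11)_aff| = 21.


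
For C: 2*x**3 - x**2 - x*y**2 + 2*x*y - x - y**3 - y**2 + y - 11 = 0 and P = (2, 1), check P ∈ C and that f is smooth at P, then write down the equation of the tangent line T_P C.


Tangent line at P: 20*x - 4*y - 36 = 0.

Step 1: f(2, 1) = 0, so P lies on C.
Step 2: partial derivatives
  f_x(x, y) = 6*x**2 - 2*x - y**2 + 2*y - 1, f_y(x, y) = -2*x*y + 2*x - 3*y**2 - 2*y + 1.
  f_x(P) = 20, f_y(P) = -4 (gradient nonzero, so P is smooth).
Step 3: tangent line at P: 20·(x − 2) + -4·(y − 1) = 0.
Expanding: 20*x - 4*y - 36 = 0.


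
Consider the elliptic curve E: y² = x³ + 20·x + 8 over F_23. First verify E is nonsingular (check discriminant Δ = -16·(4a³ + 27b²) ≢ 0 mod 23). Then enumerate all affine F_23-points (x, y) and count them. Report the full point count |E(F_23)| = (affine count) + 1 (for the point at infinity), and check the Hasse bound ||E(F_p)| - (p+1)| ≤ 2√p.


Affine points = {(0, 10), (0, 13), (1, 11), (1, 12), (3, 7), (3, 16), (5, 7), (5, 16), (7, 10), (7, 13), (8, 6), (8, 17), (10, 9), (10, 14), (11, 8), (11, 15), (13, 2), (13, 21), (15, 7), (15, 16), (16, 10), (16, 13), (18, 6), (18, 17), (19, 5), (19, 18), (20, 6), (20, 17), (21, 11), (21, 12)}; affine count = 30; |E(F_23)| = 31.

Discriminant check: Δ ∝ 4a³ + 27b² = 4·20³ + 27·8² = 4·8000 + 27·64 ≡ 10 (mod 23). Nonzero ⇒ E is nonsingular.
For each x ∈ F_23, compute rhs = x³ + 20·x + 8 mod 23, then count y ∈ F_23 with y² ≡ rhs.
  x = 0: rhs = 8, matching y values: 10, 13 (2 points).
  x = 1: rhs = 6, matching y values: 11, 12 (2 points).
  x = 2: rhs = 10, matching y values: none (0 points).
  x = 3: rhs = 3, matching y values: 7, 16 (2 points).
  x = 4: rhs = 14, matching y values: none (0 points).
  x = 5: rhs = 3, matching y values: 7, 16 (2 points).
  x = 6: rhs = 22, matching y values: none (0 points).
  x = 7: rhs = 8, matching y values: 10, 13 (2 points).
  x = 8: rhs = 13, matching y values: 6, 17 (2 points).
  x = 9: rhs = 20, matching y values: none (0 points).
  x = 10: rhs = 12, matching y values: 9, 14 (2 points).
  x = 11: rhs = 18, matching y values: 8, 15 (2 points).
  x = 12: rhs = 21, matching y values: none (0 points).
  x = 13: rhs = 4, matching y values: 2, 21 (2 points).
  x = 14: rhs = 19, matching y values: none (0 points).
  x = 15: rhs = 3, matching y values: 7, 16 (2 points).
  x = 16: rhs = 8, matching y values: 10, 13 (2 points).
  x = 17: rhs = 17, matching y values: none (0 points).
  x = 18: rhs = 13, matching y values: 6, 17 (2 points).
  x = 19: rhs = 2, matching y values: 5, 18 (2 points).
  x = 20: rhs = 13, matching y values: 6, 17 (2 points).
  x = 21: rhs = 6, matching y values: 11, 12 (2 points).
  x = 22: rhs = 10, matching y values: none (0 points).
Total affine count: 30.
Full point count |E(F_23)| = 30 + 1 = 31.
Hasse bound: |31 − (23+1)| = |7| = 7 ≤ 2√23 ≈ 9.5917 ✓.


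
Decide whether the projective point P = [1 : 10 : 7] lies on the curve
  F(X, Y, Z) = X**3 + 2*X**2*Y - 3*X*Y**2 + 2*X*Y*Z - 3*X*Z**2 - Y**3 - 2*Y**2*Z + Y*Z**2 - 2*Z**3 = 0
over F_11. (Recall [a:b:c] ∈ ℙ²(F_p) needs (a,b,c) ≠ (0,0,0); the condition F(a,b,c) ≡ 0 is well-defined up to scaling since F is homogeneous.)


F(1,10,7) ≡ 0 (mod 11); P is on the curve.

Evaluate F(1, 10, 7) term-by-term (mod 11).
  X**3 ↦ 1·1·1·1 = 1
  2*X**2*Y ↦ 2·1·10·1 = 20
  -3*X*Y**2 ↦ -3·1·100·1 = -300
  2*X*Y*Z ↦ 2·1·10·7 = 140
  -3*X*Z**2 ↦ -3·1·1·49 = -147
  -Y**3 ↦ -1·1·1000·1 = -1000
  -2*Y**2*Z ↦ -2·1·100·7 = -1400
  Y*Z**2 ↦ 1·1·10·49 = 490
  -2*Z**3 ↦ -2·1·1·343 = -686
Sum: F(1, 10, 7) = (1) + (20) + (-300) + (140) + (-147) + (-1000) + (-1400) + (490) + (-686) = -2882.
Reducing mod 11: -2882 ≡ 0 (mod 11).
Since F(a, b, c) ≡ 0 (mod 11), P lies on the curve.


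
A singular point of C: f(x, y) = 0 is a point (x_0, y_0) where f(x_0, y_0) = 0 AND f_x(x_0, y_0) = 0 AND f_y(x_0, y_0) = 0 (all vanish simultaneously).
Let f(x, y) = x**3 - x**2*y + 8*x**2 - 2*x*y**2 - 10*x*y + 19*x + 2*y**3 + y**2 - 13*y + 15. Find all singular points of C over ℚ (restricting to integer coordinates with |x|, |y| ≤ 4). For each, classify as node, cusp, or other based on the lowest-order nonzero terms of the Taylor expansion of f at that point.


Singular points: {(-3, -1)}; classification: cusp.

Compute partial derivatives:
  f_x = 3*x**2 - 2*x*y + 16*x - 2*y**2 - 10*y + 19.
  f_y = -x**2 - 4*x*y - 10*x + 6*y**2 + 2*y - 13.
Scan x_0 ∈ {−4, ..., 4}. For each x_0, f_y(x_0, y) is a polynomial in y; find its integer roots y ∈ {−4, ..., 4}, then test f_x and f at those candidates.
  x = -4: f_y(-4, y) = 6*y**2 + 18*y + 11; no integer root y with |y| ≤ 4.
  x = -3: f_y(-3, y) = 6*y**2 + 14*y + 8; vanishes at y ∈ {-1}. (-3, -1): f_x = 0, f = 0 — SINGULAR.
  x = -2: f_y(-2, y) = 6*y**2 + 10*y + 3; no integer root y with |y| ≤ 4.
  x = -1: f_y(-1, y) = 6*y**2 + 6*y - 4; no integer root y with |y| ≤ 4.
  x = 0: f_y(0, y) = 6*y**2 + 2*y - 13; no integer root y with |y| ≤ 4.
  x = 1: f_y(1, y) = 6*y**2 - 2*y - 24; no integer root y with |y| ≤ 4.
  x = 2: f_y(2, y) = 6*y**2 - 6*y - 37; no integer root y with |y| ≤ 4.
  x = 3: f_y(3, y) = 6*y**2 - 10*y - 52; no integer root y with |y| ≤ 4.
  x = 4: f_y(4, y) = 6*y**2 - 14*y - 69; no integer root y with |y| ≤ 4.
Only singular point on the grid: (-3, -1).
Classify: substitute x = -3 + u, y = -1 + v and expand: f = u**3 - u**2*v - 2*u*v**2 + 2*v**3 + v**2.
No constant or linear terms (consistent with a singular point). Quadratic part: v**2. Cubic part: u**3 - u**2*v - 2*u*v**2 + 2*v**3.
The quadratic part v**2 is a perfect square, so there is a single (double) tangent line v = 0, i.e. y = -1. Restricting the cubic part to that line (v = 0) leaves u**3 ≠ 0, so f is not divisible by v and the branch is v² ≈ -u**3 to lowest order — this is a cusp.
Classification: cusp.


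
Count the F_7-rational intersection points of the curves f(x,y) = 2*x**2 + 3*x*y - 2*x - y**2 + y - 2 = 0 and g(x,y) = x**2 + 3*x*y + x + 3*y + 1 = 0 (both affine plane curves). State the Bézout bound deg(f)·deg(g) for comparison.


Common zeros: ∅; count = 0; Bézout bound = 4.

deg(f) = 2, deg(g) = 2, so Bézout bound = 4.
Scan x ∈ F_7. For each x, list the y ∈ F_7 with f(x, y) ≡ 0 and those with g(x, y) ≡ 0 (mod 7); the common zeros in that column are the intersection.
  x = 0: f ≡ 0 at y ∈ {4}; g ≡ 0 at y ∈ {2}; common: ∅.
  x = 1: f ≡ 0 at y ∈ {5, 6}; g ≡ 0 at y ∈ {3}; common: ∅.
  x = 2: f ≡ 0 at y ∈ {3, 4}; g ≡ 0 at y ∈ {0}; common: ∅.
  x = 3: f ≡ 0 at y ∈ {5}; g ≡ 0 at y ∈ {3}; common: ∅.
  x = 4: f ≡ 0 at y ∈ ∅; g ≡ 0 at y ∈ {0}; common: ∅.
  x = 5: f ≡ 0 at y ∈ {3, 6}; g ≡ 0 at y ∈ {1}; common: ∅.
  x = 6: f ≡ 0 at y ∈ ∅; g ≡ 0 at y ∈ ∅; common: ∅.
Collecting: common zeros = ∅, so the count is 0.
Comparison with the Bézout bound: 0 ≤ 4 = deg(f)·deg(g), as expected for curves with no common component (the affine F_7-count falls short of the bound because intersections may lie at infinity, over extension fields, or carry multiplicity).


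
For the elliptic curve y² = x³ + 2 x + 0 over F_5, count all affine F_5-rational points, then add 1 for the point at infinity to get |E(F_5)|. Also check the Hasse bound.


Affine points = {(0, 0)}; affine count = 1; |E(F_5)| = 2.

Discriminant check: Δ ∝ 4a³ + 27b² = 4·2³ + 27·0² = 4·8 + 27·0 ≡ 2 (mod 5). Nonzero ⇒ E is nonsingular.
For each x ∈ F_5, compute rhs = x³ + 2·x + 0 mod 5, then count y ∈ F_5 with y² ≡ rhs.
  x = 0: rhs = 0, matching y values: 0 (1 points).
  x = 1: rhs = 3, matching y values: none (0 points).
  x = 2: rhs = 2, matching y values: none (0 points).
  x = 3: rhs = 3, matching y values: none (0 points).
  x = 4: rhs = 2, matching y values: none (0 points).
Total affine count: 1.
Full point count |E(F_5)| = 1 + 1 = 2.
Hasse bound: |2 − (5+1)| = |-4| = 4 ≤ 2√5 ≈ 4.4721 ✓.


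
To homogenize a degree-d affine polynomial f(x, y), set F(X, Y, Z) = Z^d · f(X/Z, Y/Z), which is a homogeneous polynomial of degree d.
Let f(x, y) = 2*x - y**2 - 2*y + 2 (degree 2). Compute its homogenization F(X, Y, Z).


F(X, Y, Z) = 2*X*Z - Y**2 - 2*Y*Z + 2*Z**2

deg(f) = 2.
Substitute x = X/Z, y = Y/Z into f, then multiply by Z^2.
  monomial 2·x^1·y^0 ↦ 2·X^1·Y^0·Z^1.
  monomial -1·x^0·y^2 ↦ -1·X^0·Y^2·Z^0.
  monomial -2·x^0·y^1 ↦ -2·X^0·Y^1·Z^1.
  monomial 2·x^0·y^0 ↦ 2·X^0·Y^0·Z^2.
Collecting: F(X, Y, Z) = 2*X*Z - Y**2 - 2*Y*Z + 2*Z**2.


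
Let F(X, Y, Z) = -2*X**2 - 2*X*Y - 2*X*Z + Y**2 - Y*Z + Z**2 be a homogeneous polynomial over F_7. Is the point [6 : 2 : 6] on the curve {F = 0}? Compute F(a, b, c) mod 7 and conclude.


F(6,2,6) ≡ 0 (mod 7); P is on the curve.

Evaluate F(6, 2, 6) term-by-term (mod 7).
  -2*X**2 ↦ -2·36·1·1 = -72
  -2*X*Y ↦ -2·6·2·1 = -24
  -2*X*Z ↦ -2·6·1·6 = -72
  Y**2 ↦ 1·1·4·1 = 4
  -Y*Z ↦ -1·1·2·6 = -12
  Z**2 ↦ 1·1·1·36 = 36
Sum: F(6, 2, 6) = (-72) + (-24) + (-72) + (4) + (-12) + (36) = -140.
Reducing mod 7: -140 ≡ 0 (mod 7).
Since F(a, b, c) ≡ 0 (mod 7), P lies on the curve.


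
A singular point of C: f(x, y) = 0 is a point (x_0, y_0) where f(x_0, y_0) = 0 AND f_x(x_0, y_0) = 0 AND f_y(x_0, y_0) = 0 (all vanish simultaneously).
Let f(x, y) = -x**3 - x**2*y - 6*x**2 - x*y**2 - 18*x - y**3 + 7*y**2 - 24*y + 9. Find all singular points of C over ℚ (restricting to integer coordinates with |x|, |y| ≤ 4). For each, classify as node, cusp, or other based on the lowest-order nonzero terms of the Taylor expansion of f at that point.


Singular points: {(-3, 3)}; classification: cusp.

Compute partial derivatives:
  f_x = -3*x**2 - 2*x*y - 12*x - y**2 - 18.
  f_y = -x**2 - 2*x*y - 3*y**2 + 14*y - 24.
Scan x_0 ∈ {−4, ..., 4}. For each x_0, f_y(x_0, y) is a polynomial in y; find its integer roots y ∈ {−4, ..., 4}, then test f_x and f at those candidates.
  x = -4: f_y(-4, y) = -3*y**2 + 22*y - 40; vanishes at y ∈ {4}. (-4, 4): f_x = -2 ≠ 0.
  x = -3: f_y(-3, y) = -3*y**2 + 20*y - 33; vanishes at y ∈ {3}. (-3, 3): f_x = 0, f = 0 — SINGULAR.
  x = -2: f_y(-2, y) = -3*y**2 + 18*y - 28; no integer root y with |y| ≤ 4.
  x = -1: f_y(-1, y) = -3*y**2 + 16*y - 25; no integer root y with |y| ≤ 4.
  x = 0: f_y(0, y) = -3*y**2 + 14*y - 24; no integer root y with |y| ≤ 4.
  x = 1: f_y(1, y) = -3*y**2 + 12*y - 25; no integer root y with |y| ≤ 4.
  x = 2: f_y(2, y) = -3*y**2 + 10*y - 28; no integer root y with |y| ≤ 4.
  x = 3: f_y(3, y) = -3*y**2 + 8*y - 33; no integer root y with |y| ≤ 4.
  x = 4: f_y(4, y) = -3*y**2 + 6*y - 40; no integer root y with |y| ≤ 4.
Only singular point on the grid: (-3, 3).
Classify: substitute x = -3 + u, y = 3 + v and expand: f = -u**3 - u**2*v - u*v**2 - v**3 + v**2.
No constant or linear terms (consistent with a singular point). Quadratic part: v**2. Cubic part: -u**3 - u**2*v - u*v**2 - v**3.
The quadratic part v**2 is a perfect square, so there is a single (double) tangent line v = 0, i.e. y = 3. Restricting the cubic part to that line (v = 0) leaves -u**3 ≠ 0, so f is not divisible by v and the branch is v² ≈ u**3 to lowest order — this is a cusp.
Classification: cusp.


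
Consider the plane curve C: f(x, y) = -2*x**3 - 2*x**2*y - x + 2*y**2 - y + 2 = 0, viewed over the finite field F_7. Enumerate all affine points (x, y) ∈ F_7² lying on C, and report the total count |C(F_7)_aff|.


Affine F_7-points: {(4, 1), (4, 5), (6, 2), (6, 3)}; count = 4.

For each of the 49 pairs (x, y) ∈ F_7², evaluate f(x, y) mod 7. Record the zeros.
  x = 0: [0↦2, 1↦3, 2↦1, 3↦3, 4↦2, 5↦5, 6↦5]  zeros at y ∈ ∅
  x = 1: [0↦6, 1↦5, 2↦1, 3↦1, 4↦5, 5↦6, 6↦4]  zeros at y ∈ ∅
  x = 2: [0↦5, 1↦5, 2↦2, 3↦3, 4↦1, 5↦3, 6↦2]  zeros at y ∈ ∅
  x = 3: [0↦1, 1↦5, 2↦6, 3↦4, 4↦6, 5↦5, 6↦1]  zeros at y ∈ ∅
  x = 4: [0↦3, 1↦0, 2↦1, 3↦6, 4↦1, 5↦0, 6↦3]  zeros at y ∈ {1, 5}
  x = 5: [0↦6, 1↦6, 2↦3, 3↦4, 4↦2, 5↦4, 6↦3]  zeros at y ∈ ∅
  x = 6: [0↦5, 1↦4, 2↦0, 3↦0, 4↦4, 5↦5, 6↦3]  zeros at y ∈ {2, 3}
Collecting zeros: affine points = {(4, 1), (4, 5), (6, 2), (6, 3)}.
Total count |C(F_7)_aff| = 4.


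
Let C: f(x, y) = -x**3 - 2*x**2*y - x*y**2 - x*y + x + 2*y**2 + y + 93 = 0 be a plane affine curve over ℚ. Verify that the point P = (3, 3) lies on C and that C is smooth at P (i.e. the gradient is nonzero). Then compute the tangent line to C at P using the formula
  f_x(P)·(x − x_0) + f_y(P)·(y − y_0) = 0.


Tangent line at P: -74*x - 26*y + 300 = 0.

Step 1: f(3, 3) = 0, so P lies on C.
Step 2: partial derivatives
  f_x(x, y) = -3*x**2 - 4*x*y - y**2 - y + 1, f_y(x, y) = -2*x**2 - 2*x*y - x + 4*y + 1.
  f_x(P) = -74, f_y(P) = -26 (gradient nonzero, so P is smooth).
Step 3: tangent line at P: -74·(x − 3) + -26·(y − 3) = 0.
Expanding: -74*x - 26*y + 300 = 0.


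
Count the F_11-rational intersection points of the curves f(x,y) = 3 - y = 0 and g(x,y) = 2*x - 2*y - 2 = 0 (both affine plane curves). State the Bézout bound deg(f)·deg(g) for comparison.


Common zeros: {(4, 3)}; count = 1; Bézout bound = 1.

deg(f) = 1, deg(g) = 1, so Bézout bound = 1.
Scan x ∈ F_11. For each x, list the y ∈ F_11 with f(x, y) ≡ 0 and those with g(x, y) ≡ 0 (mod 11); the common zeros in that column are the intersection.
  x = 0: f ≡ 0 at y ∈ {3}; g ≡ 0 at y ∈ {10}; common: ∅.
  x = 1: f ≡ 0 at y ∈ {3}; g ≡ 0 at y ∈ {0}; common: ∅.
  x = 2: f ≡ 0 at y ∈ {3}; g ≡ 0 at y ∈ {1}; common: ∅.
  x = 3: f ≡ 0 at y ∈ {3}; g ≡ 0 at y ∈ {2}; common: ∅.
  x = 4: f ≡ 0 at y ∈ {3}; g ≡ 0 at y ∈ {3}; common: {3}.
  x = 5: f ≡ 0 at y ∈ {3}; g ≡ 0 at y ∈ {4}; common: ∅.
  x = 6: f ≡ 0 at y ∈ {3}; g ≡ 0 at y ∈ {5}; common: ∅.
  x = 7: f ≡ 0 at y ∈ {3}; g ≡ 0 at y ∈ {6}; common: ∅.
  x = 8: f ≡ 0 at y ∈ {3}; g ≡ 0 at y ∈ {7}; common: ∅.
  x = 9: f ≡ 0 at y ∈ {3}; g ≡ 0 at y ∈ {8}; common: ∅.
  x = 10: f ≡ 0 at y ∈ {3}; g ≡ 0 at y ∈ {9}; common: ∅.
Collecting: common zeros = {(4, 3)}, so the count is 1.
Comparison with the Bézout bound: 1 ≤ 1 = deg(f)·deg(g), as expected for curves with no common component (the bound is attained).


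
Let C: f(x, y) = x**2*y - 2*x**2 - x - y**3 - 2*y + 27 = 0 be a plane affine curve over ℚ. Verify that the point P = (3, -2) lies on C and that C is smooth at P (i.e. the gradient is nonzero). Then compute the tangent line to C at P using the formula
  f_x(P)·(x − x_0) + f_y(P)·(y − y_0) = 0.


Tangent line at P: -25*x - 5*y + 65 = 0.

Step 1: f(3, -2) = 0, so P lies on C.
Step 2: partial derivatives
  f_x(x, y) = 2*x*y - 4*x - 1, f_y(x, y) = x**2 - 3*y**2 - 2.
  f_x(P) = -25, f_y(P) = -5 (gradient nonzero, so P is smooth).
Step 3: tangent line at P: -25·(x − 3) + -5·(y − -2) = 0.
Expanding: -25*x - 5*y + 65 = 0.


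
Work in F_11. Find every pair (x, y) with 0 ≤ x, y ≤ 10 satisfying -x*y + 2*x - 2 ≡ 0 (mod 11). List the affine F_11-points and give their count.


Affine F_11-points: {(1, 0), (2, 1), (3, 5), (4, 7), (5, 6), (6, 9), (7, 8), (8, 10), (9, 3), (10, 4)}; count = 10.

For each of the 121 pairs (x, y) ∈ F_11², evaluate f(x, y) mod 11. Record the zeros.
  x = 0: [0↦9, 1↦9, 2↦9, 3↦9, 4↦9, 5↦9, 6↦9, 7↦9, 8↦9, 9↦9, 10↦9]  zeros at y ∈ ∅
  x = 1: [0↦0, 1↦10, 2↦9, 3↦8, 4↦7, 5↦6, 6↦5, 7↦4, 8↦3, 9↦2, 10↦1]  zeros at y ∈ {0}
  x = 2: [0↦2, 1↦0, 2↦9, 3↦7, 4↦5, 5↦3, 6↦1, 7↦10, 8↦8, 9↦6, 10↦4]  zeros at y ∈ {1}
  x = 3: [0↦4, 1↦1, 2↦9, 3↦6, 4↦3, 5↦0, 6↦8, 7↦5, 8↦2, 9↦10, 10↦7]  zeros at y ∈ {5}
  x = 4: [0↦6, 1↦2, 2↦9, 3↦5, 4↦1, 5↦8, 6↦4, 7↦0, 8↦7, 9↦3, 10↦10]  zeros at y ∈ {7}
  x = 5: [0↦8, 1↦3, 2↦9, 3↦4, 4↦10, 5↦5, 6↦0, 7↦6, 8↦1, 9↦7, 10↦2]  zeros at y ∈ {6}
  x = 6: [0↦10, 1↦4, 2↦9, 3↦3, 4↦8, 5↦2, 6↦7, 7↦1, 8↦6, 9↦0, 10↦5]  zeros at y ∈ {9}
  x = 7: [0↦1, 1↦5, 2↦9, 3↦2, 4↦6, 5↦10, 6↦3, 7↦7, 8↦0, 9↦4, 10↦8]  zeros at y ∈ {8}
  x = 8: [0↦3, 1↦6, 2↦9, 3↦1, 4↦4, 5↦7, 6↦10, 7↦2, 8↦5, 9↦8, 10↦0]  zeros at y ∈ {10}
  x = 9: [0↦5, 1↦7, 2↦9, 3↦0, 4↦2, 5↦4, 6↦6, 7↦8, 8↦10, 9↦1, 10↦3]  zeros at y ∈ {3}
  x = 10: [0↦7, 1↦8, 2↦9, 3↦10, 4↦0, 5↦1, 6↦2, 7↦3, 8↦4, 9↦5, 10↦6]  zeros at y ∈ {4}
Collecting zeros: affine points = {(1, 0), (2, 1), (3, 5), (4, 7), (5, 6), (6, 9), (7, 8), (8, 10), (9, 3), (10, 4)}.
Total count |C(F_11)_aff| = 10.


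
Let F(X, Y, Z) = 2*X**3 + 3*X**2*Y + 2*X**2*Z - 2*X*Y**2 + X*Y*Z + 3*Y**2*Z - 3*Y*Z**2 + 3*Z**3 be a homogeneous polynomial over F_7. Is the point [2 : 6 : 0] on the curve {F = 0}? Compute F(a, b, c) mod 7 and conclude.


F(2,6,0) ≡ 0 (mod 7); P is on the curve.

Evaluate F(2, 6, 0) term-by-term (mod 7).
  2*X**3 ↦ 2·8·1·1 = 16
  3*X**2*Y ↦ 3·4·6·1 = 72
  2*X**2*Z ↦ 2·4·1·0 = 0
  -2*X*Y**2 ↦ -2·2·36·1 = -144
  X*Y*Z ↦ 1·2·6·0 = 0
  3*Y**2*Z ↦ 3·1·36·0 = 0
  -3*Y*Z**2 ↦ -3·1·6·0 = 0
  3*Z**3 ↦ 3·1·1·0 = 0
Sum: F(2, 6, 0) = (16) + (72) + (0) + (-144) + (0) + (0) + (0) + (0) = -56.
Reducing mod 7: -56 ≡ 0 (mod 7).
Since F(a, b, c) ≡ 0 (mod 7), P lies on the curve.


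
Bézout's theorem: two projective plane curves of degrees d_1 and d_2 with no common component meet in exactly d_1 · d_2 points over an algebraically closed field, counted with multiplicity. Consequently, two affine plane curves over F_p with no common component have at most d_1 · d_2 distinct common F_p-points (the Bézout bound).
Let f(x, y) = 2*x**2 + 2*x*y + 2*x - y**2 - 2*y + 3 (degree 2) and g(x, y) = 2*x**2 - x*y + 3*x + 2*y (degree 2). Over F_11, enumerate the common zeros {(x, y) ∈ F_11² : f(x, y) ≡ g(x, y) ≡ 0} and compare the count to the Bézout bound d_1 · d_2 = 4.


Common zeros: {(3, 5)}; count = 1; Bézout bound = 4.

deg(f) = 2, deg(g) = 2, so Bézout bound = 4.
Scan x ∈ F_11. For each x, list the y ∈ F_11 with f(x, y) ≡ 0 and those with g(x, y) ≡ 0 (mod 11); the common zeros in that column are the intersection.
  x = 0: f ≡ 0 at y ∈ {1, 8}; g ≡ 0 at y ∈ {0}; common: ∅.
  x = 1: f ≡ 0 at y ∈ ∅; g ≡ 0 at y ∈ {6}; common: ∅.
  x = 2: f ≡ 0 at y ∈ {5, 8}; g ≡ 0 at y ∈ ∅; common: ∅.
  x = 3: f ≡ 0 at y ∈ {5, 10}; g ≡ 0 at y ∈ {5}; common: {5}.
  x = 4: f ≡ 0 at y ∈ ∅; g ≡ 0 at y ∈ {0}; common: ∅.
  x = 5: f ≡ 0 at y ∈ ∅; g ≡ 0 at y ∈ {7}; common: ∅.
  x = 6: f ≡ 0 at y ∈ ∅; g ≡ 0 at y ∈ {6}; common: ∅.
  x = 7: f ≡ 0 at y ∈ ∅; g ≡ 0 at y ∈ {4}; common: ∅.
  x = 8: f ≡ 0 at y ∈ {4, 10}; g ≡ 0 at y ∈ {7}; common: ∅.
  x = 9: f ≡ 0 at y ∈ {1, 4}; g ≡ 0 at y ∈ {5}; common: ∅.
  x = 10: f ≡ 0 at y ∈ ∅; g ≡ 0 at y ∈ {4}; common: ∅.
Collecting: common zeros = {(3, 5)}, so the count is 1.
Comparison with the Bézout bound: 1 ≤ 4 = deg(f)·deg(g), as expected for curves with no common component (the affine F_11-count falls short of the bound because intersections may lie at infinity, over extension fields, or carry multiplicity).


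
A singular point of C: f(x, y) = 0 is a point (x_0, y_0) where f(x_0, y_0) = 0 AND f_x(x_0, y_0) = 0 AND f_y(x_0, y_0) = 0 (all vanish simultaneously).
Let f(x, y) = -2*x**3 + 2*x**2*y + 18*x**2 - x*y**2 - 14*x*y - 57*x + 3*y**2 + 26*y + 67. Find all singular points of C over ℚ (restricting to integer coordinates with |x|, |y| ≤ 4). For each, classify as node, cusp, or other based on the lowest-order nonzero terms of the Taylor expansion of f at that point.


Singular points: {(2, -3)}; classification: cusp.

Compute partial derivatives:
  f_x = -6*x**2 + 4*x*y + 36*x - y**2 - 14*y - 57.
  f_y = 2*x**2 - 2*x*y - 14*x + 6*y + 26.
Scan x_0 ∈ {−4, ..., 4}. For each x_0, f_y(x_0, y) is a polynomial in y; find its integer roots y ∈ {−4, ..., 4}, then test f_x and f at those candidates.
  x = -4: f_y(-4, y) = 14*y + 114; no integer root y with |y| ≤ 4.
  x = -3: f_y(-3, y) = 12*y + 86; no integer root y with |y| ≤ 4.
  x = -2: f_y(-2, y) = 10*y + 62; no integer root y with |y| ≤ 4.
  x = -1: f_y(-1, y) = 8*y + 42; no integer root y with |y| ≤ 4.
  x = 0: f_y(0, y) = 6*y + 26; no integer root y with |y| ≤ 4.
  x = 1: f_y(1, y) = 4*y + 14; no integer root y with |y| ≤ 4.
  x = 2: f_y(2, y) = 2*y + 6; vanishes at y ∈ {-3}. (2, -3): f_x = 0, f = 0 — SINGULAR.
  x = 3: f_y(3, y) = 2; no integer root y with |y| ≤ 4.
  x = 4: f_y(4, y) = 2 - 2*y; vanishes at y ∈ {1}. (4, 1): f_x = -8 ≠ 0.
Only singular point on the grid: (2, -3).
Classify: substitute x = 2 + u, y = -3 + v and expand: f = -2*u**3 + 2*u**2*v - u*v**2 + v**2.
No constant or linear terms (consistent with a singular point). Quadratic part: v**2. Cubic part: -2*u**3 + 2*u**2*v - u*v**2.
The quadratic part v**2 is a perfect square, so there is a single (double) tangent line v = 0, i.e. y = -3. Restricting the cubic part to that line (v = 0) leaves -2*u**3 ≠ 0, so f is not divisible by v and the branch is v² ≈ 2*u**3 to lowest order — this is a cusp.
Classification: cusp.


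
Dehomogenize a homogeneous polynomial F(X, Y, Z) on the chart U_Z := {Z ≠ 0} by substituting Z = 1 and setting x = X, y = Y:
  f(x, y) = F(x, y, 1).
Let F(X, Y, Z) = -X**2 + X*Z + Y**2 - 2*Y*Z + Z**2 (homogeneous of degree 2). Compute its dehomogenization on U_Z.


f(x, y) = -x**2 + x + y**2 - 2*y + 1

On U_Z we set Z = 1. Each monomial c·X^i·Y^j·Z^k in F becomes c·x^i·y^j·1^k = c·x^i·y^j.
Substituting Z = 1: F(X, Y, 1) = -x**2 + x + y**2 - 2*y + 1.
Note: deg(f) ≤ deg(F) = 2; strict inequality happens when F is divisible by Z (lost terms).


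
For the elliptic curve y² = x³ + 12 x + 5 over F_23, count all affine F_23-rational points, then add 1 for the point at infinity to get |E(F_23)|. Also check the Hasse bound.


Affine points = {(1, 8), (1, 15), (4, 5), (4, 18), (5, 11), (5, 12), (7, 8), (7, 15), (13, 9), (13, 14), (15, 8), (15, 15), (17, 4), (17, 19), (18, 2), (18, 21), (19, 10), (19, 13)}; affine count = 18; |E(F_23)| = 19.

Discriminant check: Δ ∝ 4a³ + 27b² = 4·12³ + 27·5² = 4·1728 + 27·25 ≡ 20 (mod 23). Nonzero ⇒ E is nonsingular.
For each x ∈ F_23, compute rhs = x³ + 12·x + 5 mod 23, then count y ∈ F_23 with y² ≡ rhs.
  x = 0: rhs = 5, matching y values: none (0 points).
  x = 1: rhs = 18, matching y values: 8, 15 (2 points).
  x = 2: rhs = 14, matching y values: none (0 points).
  x = 3: rhs = 22, matching y values: none (0 points).
  x = 4: rhs = 2, matching y values: 5, 18 (2 points).
  x = 5: rhs = 6, matching y values: 11, 12 (2 points).
  x = 6: rhs = 17, matching y values: none (0 points).
  x = 7: rhs = 18, matching y values: 8, 15 (2 points).
  x = 8: rhs = 15, matching y values: none (0 points).
  x = 9: rhs = 14, matching y values: none (0 points).
  x = 10: rhs = 21, matching y values: none (0 points).
  x = 11: rhs = 19, matching y values: none (0 points).
  x = 12: rhs = 14, matching y values: none (0 points).
  x = 13: rhs = 12, matching y values: 9, 14 (2 points).
  x = 14: rhs = 19, matching y values: none (0 points).
  x = 15: rhs = 18, matching y values: 8, 15 (2 points).
  x = 16: rhs = 15, matching y values: none (0 points).
  x = 17: rhs = 16, matching y values: 4, 19 (2 points).
  x = 18: rhs = 4, matching y values: 2, 21 (2 points).
  x = 19: rhs = 8, matching y values: 10, 13 (2 points).
  x = 20: rhs = 11, matching y values: none (0 points).
  x = 21: rhs = 19, matching y values: none (0 points).
  x = 22: rhs = 15, matching y values: none (0 points).
Total affine count: 18.
Full point count |E(F_23)| = 18 + 1 = 19.
Hasse bound: |19 − (23+1)| = |-5| = 5 ≤ 2√23 ≈ 9.5917 ✓.


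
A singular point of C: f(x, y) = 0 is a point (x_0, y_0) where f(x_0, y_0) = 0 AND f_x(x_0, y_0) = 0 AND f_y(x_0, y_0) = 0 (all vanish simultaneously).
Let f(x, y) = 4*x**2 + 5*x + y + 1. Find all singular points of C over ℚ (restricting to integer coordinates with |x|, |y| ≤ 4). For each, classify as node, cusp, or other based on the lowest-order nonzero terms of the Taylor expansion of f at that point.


No singular points in the scanned grid; C is smooth there.

Compute partial derivatives:
  f_x = 8*x + 5.
  f_y = 1.
f_y = 1 is a nonzero constant, so f_y never vanishes: no point (x, y) can satisfy f = f_x = f_y = 0. In particular no (x, y) ∈ {−4, ..., 4}² is singular; the curve is smooth.


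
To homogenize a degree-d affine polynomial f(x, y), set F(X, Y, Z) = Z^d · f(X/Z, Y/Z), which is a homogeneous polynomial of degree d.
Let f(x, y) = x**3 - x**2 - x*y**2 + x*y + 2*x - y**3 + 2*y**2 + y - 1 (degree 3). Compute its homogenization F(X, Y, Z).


F(X, Y, Z) = X**3 - X**2*Z - X*Y**2 + X*Y*Z + 2*X*Z**2 - Y**3 + 2*Y**2*Z + Y*Z**2 - Z**3

deg(f) = 3.
Substitute x = X/Z, y = Y/Z into f, then multiply by Z^3.
  monomial 1·x^3·y^0 ↦ 1·X^3·Y^0·Z^0.
  monomial -1·x^2·y^0 ↦ -1·X^2·Y^0·Z^1.
  monomial -1·x^1·y^2 ↦ -1·X^1·Y^2·Z^0.
  monomial 1·x^1·y^1 ↦ 1·X^1·Y^1·Z^1.
  monomial 2·x^1·y^0 ↦ 2·X^1·Y^0·Z^2.
  monomial -1·x^0·y^3 ↦ -1·X^0·Y^3·Z^0.
  monomial 2·x^0·y^2 ↦ 2·X^0·Y^2·Z^1.
  monomial 1·x^0·y^1 ↦ 1·X^0·Y^1·Z^2.
  monomial -1·x^0·y^0 ↦ -1·X^0·Y^0·Z^3.
Collecting: F(X, Y, Z) = X**3 - X**2*Z - X*Y**2 + X*Y*Z + 2*X*Z**2 - Y**3 + 2*Y**2*Z + Y*Z**2 - Z**3.


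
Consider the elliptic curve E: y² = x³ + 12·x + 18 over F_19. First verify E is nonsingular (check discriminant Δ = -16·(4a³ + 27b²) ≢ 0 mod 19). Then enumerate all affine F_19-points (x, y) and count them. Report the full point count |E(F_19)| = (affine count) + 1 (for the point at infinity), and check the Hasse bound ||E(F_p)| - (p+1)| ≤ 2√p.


Affine points = {(3, 9), (3, 10), (4, 4), (4, 15), (9, 0), (10, 6), (10, 13), (12, 3), (12, 16), (14, 2), (14, 17), (15, 1), (15, 18), (17, 9), (17, 10), (18, 9), (18, 10)}; affine count = 17; |E(F_19)| = 18.

Discriminant check: Δ ∝ 4a³ + 27b² = 4·12³ + 27·18² = 4·1728 + 27·324 ≡ 4 (mod 19). Nonzero ⇒ E is nonsingular.
For each x ∈ F_19, compute rhs = x³ + 12·x + 18 mod 19, then count y ∈ F_19 with y² ≡ rhs.
  x = 0: rhs = 18, matching y values: none (0 points).
  x = 1: rhs = 12, matching y values: none (0 points).
  x = 2: rhs = 12, matching y values: none (0 points).
  x = 3: rhs = 5, matching y values: 9, 10 (2 points).
  x = 4: rhs = 16, matching y values: 4, 15 (2 points).
  x = 5: rhs = 13, matching y values: none (0 points).
  x = 6: rhs = 2, matching y values: none (0 points).
  x = 7: rhs = 8, matching y values: none (0 points).
  x = 8: rhs = 18, matching y values: none (0 points).
  x = 9: rhs = 0, matching y values: 0 (1 points).
  x = 10: rhs = 17, matching y values: 6, 13 (2 points).
  x = 11: rhs = 18, matching y values: none (0 points).
  x = 12: rhs = 9, matching y values: 3, 16 (2 points).
  x = 13: rhs = 15, matching y values: none (0 points).
  x = 14: rhs = 4, matching y values: 2, 17 (2 points).
  x = 15: rhs = 1, matching y values: 1, 18 (2 points).
  x = 16: rhs = 12, matching y values: none (0 points).
  x = 17: rhs = 5, matching y values: 9, 10 (2 points).
  x = 18: rhs = 5, matching y values: 9, 10 (2 points).
Total affine count: 17.
Full point count |E(F_19)| = 17 + 1 = 18.
Hasse bound: |18 − (19+1)| = |-2| = 2 ≤ 2√19 ≈ 8.7178 ✓.


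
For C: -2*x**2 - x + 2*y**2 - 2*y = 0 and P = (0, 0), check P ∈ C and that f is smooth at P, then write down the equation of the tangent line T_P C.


Tangent line at P: -x - 2*y = 0.

Step 1: f(0, 0) = 0, so P lies on C.
Step 2: partial derivatives
  f_x(x, y) = -4*x - 1, f_y(x, y) = 4*y - 2.
  f_x(P) = -1, f_y(P) = -2 (gradient nonzero, so P is smooth).
Step 3: tangent line at P: -1·(x − 0) + -2·(y − 0) = 0.
Expanding: -x - 2*y = 0.


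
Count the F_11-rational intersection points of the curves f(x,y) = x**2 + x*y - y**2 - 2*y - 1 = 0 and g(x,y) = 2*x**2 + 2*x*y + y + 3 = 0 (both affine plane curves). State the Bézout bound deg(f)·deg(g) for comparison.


Common zeros: ∅; count = 0; Bézout bound = 4.

deg(f) = 2, deg(g) = 2, so Bézout bound = 4.
Scan x ∈ F_11. For each x, list the y ∈ F_11 with f(x, y) ≡ 0 and those with g(x, y) ≡ 0 (mod 11); the common zeros in that column are the intersection.
  x = 0: f ≡ 0 at y ∈ {10}; g ≡ 0 at y ∈ {8}; common: ∅.
  x = 1: f ≡ 0 at y ∈ {0, 10}; g ≡ 0 at y ∈ {2}; common: ∅.
  x = 2: f ≡ 0 at y ∈ {5, 6}; g ≡ 0 at y ∈ {0}; common: ∅.
  x = 3: f ≡ 0 at y ∈ {6}; g ≡ 0 at y ∈ {8}; common: ∅.
  x = 4: f ≡ 0 at y ∈ {5, 8}; g ≡ 0 at y ∈ {1}; common: ∅.
  x = 5: f ≡ 0 at y ∈ ∅; g ≡ 0 at y ∈ ∅; common: ∅.
  x = 6: f ≡ 0 at y ∈ ∅; g ≡ 0 at y ∈ {1}; common: ∅.
  x = 7: f ≡ 0 at y ∈ ∅; g ≡ 0 at y ∈ {5}; common: ∅.
  x = 8: f ≡ 0 at y ∈ ∅; g ≡ 0 at y ∈ {2}; common: ∅.
  x = 9: f ≡ 0 at y ∈ ∅; g ≡ 0 at y ∈ {0}; common: ∅.
  x = 10: f ≡ 0 at y ∈ {0, 8}; g ≡ 0 at y ∈ {5}; common: ∅.
Collecting: common zeros = ∅, so the count is 0.
Comparison with the Bézout bound: 0 ≤ 4 = deg(f)·deg(g), as expected for curves with no common component (the affine F_11-count falls short of the bound because intersections may lie at infinity, over extension fields, or carry multiplicity).
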